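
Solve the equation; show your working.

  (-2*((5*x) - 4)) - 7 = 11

Step 1. [(-2*((5*x) - 4)) - 7 = 11] 7 comes off first (add 7). So sub: -2*((5*x) - 4) = 18.
Step 2. [-2*((5*x) - 4) = 18] -2 out front; divide by -2 ⇒ div: (5*x) - 4 = -9.
Step 3. [(5*x) - 4 = -9] the outer -4 inverts by adding 4. So sub: 5*x = -5.
Step 4. [5*x = -5] 5 out front; divide by 5, so div: x = -1.

Answer: x ∈ {-1}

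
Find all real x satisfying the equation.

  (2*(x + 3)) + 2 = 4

Step 1. [(2*(x + 3)) + 2 = 4] 2 comes off first (subtract 2). So sub: 2*(x + 3) = 2.
Step 2. [2*(x + 3) = 2] 2 out front; divide by 2, so div: x + 3 = 1.
Step 3. [x + 3 = 1] subtract 3: x sits inside (… + 3) ⇒ sub: x = -2.

Answer: x ∈ {-2}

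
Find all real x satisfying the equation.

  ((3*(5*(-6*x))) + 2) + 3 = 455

Step 1. [((3*(5*(-6*x))) + 2) + 3 = 455] peel the +3: subtract 3 from each side ⇒ sub: (3*(5*(-6*x))) + 2 = 452.
Step 2. [(3*(5*(-6*x))) + 2 = 452] 2 comes off first (subtract 2), so sub: 3*(5*(-6*x)) = 450.
Step 3. [3*(5*(-6*x)) = 450] 3·(inner) — divide through by 3. So div: 5*(-6*x) = 150.
Step 4. [5*(-6*x) = 150] divide by the outer 5. So div: -6*x = 30.
Step 5. [-6*x = 30] LHS = -6·(…); ÷-6 both sides, so div: x = -5.

Answer: x ∈ {-5}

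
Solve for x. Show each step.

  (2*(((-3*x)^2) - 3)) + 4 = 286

Step 1. [(2*(((-3*x)^2) - 3)) + 4 = 286] common factor 2 (LHS and 286) — divide through, so factor: (((-3*x)^2) - 3) + 2 = 143.
Step 2. [(((-3*x)^2) - 3) + 2 = 143] the outer +2 inverts by subtracting 2, so sub: ((-3*x)^2) - 3 = 141.
Step 3. [((-3*x)^2) - 3 = 141] add 3: x sits inside (… - 3) ⇒ sub: (-3*x)^2 = 144.
Step 4. [(-3*x)^2 = 144] 144 ≥ 0, LHS is (·)² — take ±√ ⇒ sqrt: -3*x = 12 or -12.
Step 5. [-3*x = 12 or -12] -3 out front; divide by -3. So div: x = -4 or 4.

Answer: x ∈ {-4, 4}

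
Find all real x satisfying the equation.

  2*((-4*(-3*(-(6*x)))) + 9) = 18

Step 1. [2*((-4*(-3*(-(6*x)))) + 9) = 18] 2 out front; divide by 2, so div: (-4*(-3*(-(6*x)))) + 9 = 9.
Step 2. [(-4*(-3*(-(6*x)))) + 9 = 9] 9 comes off first (subtract 9) ⇒ sub: -4*(-3*(-(6*x))) = 0.
Step 3. [-4*(-3*(-(6*x))) = 0] -4 out front; divide by -4. So div: -3*(-(6*x)) = 0.
Step 4. [-3*(-(6*x)) = 0] LHS = -3·(…); ÷-3 both sides. So div: -(6*x) = 0.
Step 5. [-(6*x) = 0] flip signs both sides ⇒ neg: 6*x = 0.
Step 6. [6*x = 0] divide by the outer 6 ⇒ div: x = 0.

Answer: x ∈ {0}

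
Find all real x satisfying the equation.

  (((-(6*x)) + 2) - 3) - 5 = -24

Step 1. [(((-(6*x)) + 2) - 3) - 5 = -24] peel the -5: add 5 from each side. So sub: ((-(6*x)) + 2) - 3 = -19.
Step 2. [((-(6*x)) + 2) - 3 = -19] add 3: x sits inside (… - 3). So sub: (-(6*x)) + 2 = -16.
Step 3. [(-(6*x)) + 2 = -16] +2 is outermost — subtract 2 both sides, so sub: -(6*x) = -18.
Step 4. [-(6*x) = -18] leading − — multiply by −1 ⇒ neg: 6*x = 18.
Step 5. [6*x = 18] 6 out front; divide by 6, so div: x = 3.

Answer: x ∈ {3}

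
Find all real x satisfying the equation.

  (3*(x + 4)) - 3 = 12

Step 1. [(3*(x + 4)) - 3 = 12] 3 divides every term; factor it out. So factor: (x + 4) - 1 = 4.
Step 2. [(x + 4) - 1 = 4] 1 comes off first (add 1), so sub: x + 4 = 5.
Step 3. [x + 4 = 5] the outer +4 inverts by subtracting 4, so sub: x = 1.

Answer: x ∈ {1}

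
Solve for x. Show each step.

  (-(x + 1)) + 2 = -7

Step 1. [(-(x + 1)) + 2 = -7] subtract 2: x sits inside (… + 2). So sub: -(x + 1) = -9.
Step 2. [-(x + 1) = -9] LHS negated; negate both sides, so neg: x + 1 = 9.
Step 3. [x + 1 = 9] subtract 1: x sits inside (… + 1) ⇒ sub: x = 8.

Answer: x ∈ {8}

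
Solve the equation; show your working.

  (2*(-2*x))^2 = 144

Step 1. [(2*(-2*x))^2 = 144] 144 ≥ 0, LHS is (·)² — take ±√. So sqrt: 2*(-2*x) = 12 or -12.
Step 2. [2*(-2*x) = 12 or -12] LHS = 2·(…); ÷2 both sides, so div: -2*x = 6 or -6.
Step 3. [-2*x = 6 or -6] leading coefficient -2: divide by -2, so div: x = -3 or 3.

Answer: x ∈ {-3, 3}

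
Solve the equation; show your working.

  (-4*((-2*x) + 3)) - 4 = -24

Step 1. [(-4*((-2*x) + 3)) - 4 = -24] -4 | LHS and -4 | -24: pull -4 out ⇒ factor: ((-2*x) + 3) + 1 = 6.
Step 2. [((-2*x) + 3) + 1 = 6] peel the +1: subtract 1 from each side. So sub: (-2*x) + 3 = 5.
Step 3. [(-2*x) + 3 = 5] the outer +3 inverts by subtracting 3. So sub: -2*x = 2.
Step 4. [-2*x = 2] -2·(inner) — divide through by -2, so div: x = -1.

Answer: x ∈ {-1}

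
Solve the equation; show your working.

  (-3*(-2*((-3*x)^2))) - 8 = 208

Step 1. [(-3*(-2*((-3*x)^2))) - 8 = 208] the outer -8 inverts by adding 8 ⇒ sub: -3*(-2*((-3*x)^2)) = 216.
Step 2. [-3*(-2*((-3*x)^2)) = 216] -3·(inner) — divide through by -3 ⇒ div: -2*((-3*x)^2) = -72.
Step 3. [-2*((-3*x)^2) = -72] -2·(inner) — divide through by -2 ⇒ div: (-3*x)^2 = 36.
Step 4. [(-3*x)^2 = 36] LHS squared, RHS 36 ≥ 0: apply √ (±), so sqrt: -3*x = 6 or -6.
Step 5. [-3*x = 6 or -6] -3·(inner) — divide through by -3. So div: x = -2 or 2.

Answer: x ∈ {-2, 2}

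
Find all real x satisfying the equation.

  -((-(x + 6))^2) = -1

Step 1. [-((-(x + 6))^2) = -1] leading − — multiply by −1 ⇒ neg: (-(x + 6))^2 = 1.
Step 2. [(-(x + 6))^2 = 1] 1 ≥ 0, LHS is (·)² — take ±√, so sqrt: -(x + 6) = 1 or -1.
Step 3. [-(x + 6) = 1 or -1] LHS negated; negate both sides ⇒ neg: x + 6 = -1 or 1.
Step 4. [x + 6 = -1 or 1] subtract 6: x sits inside (… + 6). So sub: x = -7 or -5.

Answer: x ∈ {-7, -5}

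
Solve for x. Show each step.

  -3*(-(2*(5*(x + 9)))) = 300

Step 1. [-3*(-(2*(5*(x + 9)))) = 300] divide by the outer -3 ⇒ div: -(2*(5*(x + 9))) = -100.
Step 2. [-(2*(5*(x + 9))) = -100] flip signs both sides ⇒ neg: 2*(5*(x + 9)) = 100.
Step 3. [2*(5*(x + 9)) = 100] leading coefficient 2: divide by 2 ⇒ div: 5*(x + 9) = 50.
Step 4. [5*(x + 9) = 50] 5 out front; divide by 5 ⇒ div: x + 9 = 10.
Step 5. [x + 9 = 10] the outer +9 inverts by subtracting 9, so sub: x = 1.

Answer: x ∈ {1}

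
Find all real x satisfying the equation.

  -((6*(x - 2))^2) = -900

Step 1. [-((6*(x - 2))^2) = -900] LHS negated; negate both sides ⇒ neg: (6*(x - 2))^2 = 900.
Step 2. [(6*(x - 2))^2 = 900] 900 ≥ 0, LHS is (·)² — take ±√. So sqrt: 6*(x - 2) = 30 or -30.
Step 3. [6*(x - 2) = 30 or -30] 6 out front; divide by 6. So div: x - 2 = 5 or -5.
Step 4. [x - 2 = 5 or -5] peel the -2: add 2 from each side. So sub: x = 7 or -3.

Answer: x ∈ {-3, 7}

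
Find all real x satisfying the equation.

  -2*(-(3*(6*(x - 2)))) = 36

Step 1. [-2*(-(3*(6*(x - 2)))) = 36] LHS = -2·(…); ÷-2 both sides. So div: -(3*(6*(x - 2))) = -18.
Step 2. [-(3*(6*(x - 2))) = -18] leading − — multiply by −1. So neg: 3*(6*(x - 2)) = 18.
Step 3. [3*(6*(x - 2)) = 18] 3 out front; divide by 3, so div: 6*(x - 2) = 6.
Step 4. [6*(x - 2) = 6] 6·(inner) — divide through by 6 ⇒ div: x - 2 = 1.
Step 5. [x - 2 = 1] the outer -2 inverts by adding 2. So sub: x = 3.

Answer: x ∈ {3}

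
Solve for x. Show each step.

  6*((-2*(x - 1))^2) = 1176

Step 1. [6*((-2*(x - 1))^2) = 1176] 6 out front; divide by 6 ⇒ div: (-2*(x - 1))^2 = 196.
Step 2. [(-2*(x - 1))^2 = 196] √ both sides: 196 ≥ 0 gives two branches, so sqrt: -2*(x - 1) = 14 or -14.
Step 3. [-2*(x - 1) = 14 or -14] divide by the outer -2. So div: x - 1 = -7 or 7.
Step 4. [x - 1 = -7 or 7] 1 comes off first (add 1) ⇒ sub: x = -6 or 8.

Answer: x ∈ {-6, 8}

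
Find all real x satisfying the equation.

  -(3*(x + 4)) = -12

Step 1. [-(3*(x + 4)) = -12] flip signs both sides. So neg: 3*(x + 4) = 12.
Step 2. [3*(x + 4) = 12] LHS = 3·(…); ÷3 both sides. So div: x + 4 = 4.
Step 3. [x + 4 = 4] 4 comes off first (subtract 4). So sub: x = 0.

Answer: x ∈ {0}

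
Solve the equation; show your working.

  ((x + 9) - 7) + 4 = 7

Step 1. [((x + 9) - 7) + 4 = 7] subtract 4: x sits inside (… + 4). So sub: (x + 9) - 7 = 3.
Step 2. [(x + 9) - 7 = 3] peel the -7: add 7 from each side. So sub: x + 9 = 10.
Step 3. [x + 9 = 10] the outer +9 inverts by subtracting 9 ⇒ sub: x = 1.

Answer: x ∈ {1}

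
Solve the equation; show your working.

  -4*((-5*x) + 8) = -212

Step 1. [-4*((-5*x) + 8) = -212] divide by the outer -4 ⇒ div: (-5*x) + 8 = 53.
Step 2. [(-5*x) + 8 = 53] 8 comes off first (subtract 8), so sub: -5*x = 45.
Step 3. [-5*x = 45] leading coefficient -5: divide by -5 ⇒ div: x = -9.

Answer: x ∈ {-9}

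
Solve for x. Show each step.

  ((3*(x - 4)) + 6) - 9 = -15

Step 1. [((3*(x - 4)) + 6) - 9 = -15] the outer -9 inverts by adding 9. So sub: (3*(x - 4)) + 6 = -6.
Step 2. [(3*(x - 4)) + 6 = -6] peel the +6: subtract 6 from each side, so sub: 3*(x - 4) = -12.
Step 3. [3*(x - 4) = -12] leading coefficient 3: divide by 3 ⇒ div: x - 4 = -4.
Step 4. [x - 4 = -4] -4 is outermost — add 4 both sides ⇒ sub: x = 0.

Answer: x ∈ {0}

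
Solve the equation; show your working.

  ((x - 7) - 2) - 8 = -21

Step 1. [((x - 7) - 2) - 8 = -21] the outer -8 inverts by adding 8 ⇒ sub: (x - 7) - 2 = -13.
Step 2. [(x - 7) - 2 = -13] peel the -2: add 2 from each side, so sub: x - 7 = -11.
Step 3. [x - 7 = -11] peel the -7: add 7 from each side, so sub: x = -4.

Answer: x ∈ {-4}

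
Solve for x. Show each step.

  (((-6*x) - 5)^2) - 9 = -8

Step 1. [(((-6*x) - 5)^2) - 9 = -8] add 9: x sits inside (… - 9) ⇒ sub: ((-6*x) - 5)^2 = 1.
Step 2. [((-6*x) - 5)^2 = 1] √ both sides: 1 ≥ 0 gives two branches ⇒ sqrt: (-6*x) - 5 = 1 or -1.
Step 3. [(-6*x) - 5 = 1 or -1] add 5: x sits inside (… - 5) ⇒ sub: -6*x = 6 or 4.
Step 4. [-6*x = 6 or 4] -6 out front; divide by -6, so div: x = -1 or -2/3.

Answer: x ∈ {-1, -2/3}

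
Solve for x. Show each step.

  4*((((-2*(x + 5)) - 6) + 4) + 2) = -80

Step 1. [4*((((-2*(x + 5)) - 6) + 4) + 2) = -80] 4·(inner) — divide through by 4 ⇒ div: (((-2*(x + 5)) - 6) + 4) + 2 = -20.
Step 2. [(((-2*(x + 5)) - 6) + 4) + 2 = -20] peel the +2: subtract 2 from each side ⇒ sub: ((-2*(x + 5)) - 6) + 4 = -22.
Step 3. [((-2*(x + 5)) - 6) + 4 = -22] subtract 4: x sits inside (… + 4) ⇒ sub: (-2*(x + 5)) - 6 = -26.
Step 4. [(-2*(x + 5)) - 6 = -26] peel the -6: add 6 from each side. So sub: -2*(x + 5) = -20.
Step 5. [-2*(x + 5) = -20] leading coefficient -2: divide by -2. So div: x + 5 = 10.
Step 6. [x + 5 = 10] the outer +5 inverts by subtracting 5, so sub: x = 5.

Answer: x ∈ {5}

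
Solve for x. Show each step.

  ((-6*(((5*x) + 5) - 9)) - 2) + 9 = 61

Step 1. [((-6*(((5*x) + 5) - 9)) - 2) + 9 = 61] 9 comes off first (subtract 9). So sub: (-6*(((5*x) + 5) - 9)) - 2 = 52.
Step 2. [(-6*(((5*x) + 5) - 9)) - 2 = 52] peel the -2: add 2 from each side ⇒ sub: -6*(((5*x) + 5) - 9) = 54.
Step 3. [-6*(((5*x) + 5) - 9) = 54] divide by the outer -6, so div: ((5*x) + 5) - 9 = -9.
Step 4. [((5*x) + 5) - 9 = -9] the outer -9 inverts by adding 9. So sub: (5*x) + 5 = 0.
Step 5. [(5*x) + 5 = 0] subtract 5: x sits inside (… + 5), so sub: 5*x = -5.
Step 6. [5*x = -5] 5 out front; divide by 5. So div: x = -1.

Answer: x ∈ {-1}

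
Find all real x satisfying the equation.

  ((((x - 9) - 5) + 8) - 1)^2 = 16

Step 1. [((((x - 9) - 5) + 8) - 1)^2 = 16] 16 ≥ 0, LHS is (·)² — take ±√. So sqrt: (((x - 9) - 5) + 8) - 1 = 4 or -4.
Step 2. [(((x - 9) - 5) + 8) - 1 = 4 or -4] 1 comes off first (add 1). So sub: ((x - 9) - 5) + 8 = 5 or -3.
Step 3. [((x - 9) - 5) + 8 = 5 or -3] +8 is outermost — subtract 8 both sides. So sub: (x - 9) - 5 = -3 or -11.
Step 4. [(x - 9) - 5 = -3 or -11] -5 is outermost — add 5 both sides. So sub: x - 9 = 2 or -6.
Step 5. [x - 9 = 2 or -6] 9 comes off first (add 9). So sub: x = 11 or 3.

Answer: x ∈ {3, 11}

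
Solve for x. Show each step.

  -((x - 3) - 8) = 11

Step 1. [-((x - 3) - 8) = 11] leading − — multiply by −1, so neg: (x - 3) - 8 = -11.
Step 2. [(x - 3) - 8 = -11] -8 is outermost — add 8 both sides ⇒ sub: x - 3 = -3.
Step 3. [x - 3 = -3] peel the -3: add 3 from each side, so sub: x = 0.

Answer: x ∈ {0}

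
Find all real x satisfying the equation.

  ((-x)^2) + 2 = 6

Step 1. [((-x)^2) + 2 = 6] subtract 2: x sits inside (… + 2), so sub: (-x)^2 = 4.
Step 2. [(-x)^2 = 4] √ both sides: 4 ≥ 0 gives two branches ⇒ sqrt: -x = 2 or -2.
Step 3. [-x = 2 or -2] LHS negated; negate both sides ⇒ neg: x = -2 or 2.

Answer: x ∈ {-2, 2}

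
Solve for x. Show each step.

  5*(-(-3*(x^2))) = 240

Step 1. [5*(-(-3*(x^2))) = 240] 5·(inner) — divide through by 5, so div: -(-3*(x^2)) = 48.
Step 2. [-(-3*(x^2)) = 48] leading − — multiply by −1, so neg: -3*(x^2) = -48.
Step 3. [-3*(x^2) = -48] leading coefficient -3: divide by -3, so div: x^2 = 16.
Step 4. [x^2 = 16] √ both sides: 16 ≥ 0 gives two branches, so sqrt: x = 4 or -4.

Answer: x ∈ {-4, 4}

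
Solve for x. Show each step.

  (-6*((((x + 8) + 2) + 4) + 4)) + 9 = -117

Step 1. [(-6*((((x + 8) + 2) + 4) + 4)) + 9 = -117] subtract 9: x sits inside (… + 9), so sub: -6*((((x + 8) + 2) + 4) + 4) = -126.
Step 2. [-6*((((x + 8) + 2) + 4) + 4) = -126] LHS = -6·(…); ÷-6 both sides, so div: (((x + 8) + 2) + 4) + 4 = 21.
Step 3. [(((x + 8) + 2) + 4) + 4 = 21] 4 comes off first (subtract 4) ⇒ sub: ((x + 8) + 2) + 4 = 17.
Step 4. [((x + 8) + 2) + 4 = 17] +4 is outermost — subtract 4 both sides. So sub: (x + 8) + 2 = 13.
Step 5. [(x + 8) + 2 = 13] 2 comes off first (subtract 2), so sub: x + 8 = 11.
Step 6. [x + 8 = 11] the outer +8 inverts by subtracting 8 ⇒ sub: x = 3.

Answer: x ∈ {3}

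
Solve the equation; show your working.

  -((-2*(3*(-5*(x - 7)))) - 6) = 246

Step 1. [-((-2*(3*(-5*(x - 7)))) - 6) = 246] flip signs both sides, so neg: (-2*(3*(-5*(x - 7)))) - 6 = -246.
Step 2. [(-2*(3*(-5*(x - 7)))) - 6 = -246] 6 comes off first (add 6). So sub: -2*(3*(-5*(x - 7))) = -240.
Step 3. [-2*(3*(-5*(x - 7))) = -240] divide by the outer -2, so div: 3*(-5*(x - 7)) = 120.
Step 4. [3*(-5*(x - 7)) = 120] 3·(inner) — divide through by 3. So div: -5*(x - 7) = 40.
Step 5. [-5*(x - 7) = 40] -5 out front; divide by -5 ⇒ div: x - 7 = -8.
Step 6. [x - 7 = -8] the outer -7 inverts by adding 7 ⇒ sub: x = -1.

Answer: x ∈ {-1}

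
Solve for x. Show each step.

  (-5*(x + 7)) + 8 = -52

Step 1. [(-5*(x + 7)) + 8 = -52] the outer +8 inverts by subtracting 8 ⇒ sub: -5*(x + 7) = -60.
Step 2. [-5*(x + 7) = -60] LHS = -5·(…); ÷-5 both sides, so div: x + 7 = 12.
Step 3. [x + 7 = 12] subtract 7: x sits inside (… + 7), so sub: x = 5.

Answer: x ∈ {5}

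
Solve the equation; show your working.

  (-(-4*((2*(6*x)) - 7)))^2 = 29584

Step 1. [(-(-4*((2*(6*x)) - 7)))^2 = 29584] 29584 ≥ 0, LHS is (·)² — take ±√, so sqrt: -(-4*((2*(6*x)) - 7)) = 172 or -172.
Step 2. [-(-4*((2*(6*x)) - 7)) = 172 or -172] leading − — multiply by −1, so neg: -4*((2*(6*x)) - 7) = -172 or 172.
Step 3. [-4*((2*(6*x)) - 7) = -172 or 172] -4 out front; divide by -4. So div: (2*(6*x)) - 7 = 43 or -43.
Step 4. [(2*(6*x)) - 7 = 43 or -43] peel the -7: add 7 from each side. So sub: 2*(6*x) = 50 or -36.
Step 5. [2*(6*x) = 50 or -36] 2·(inner) — divide through by 2. So div: 6*x = 25 or -18.
Step 6. [6*x = 25 or -18] 6 out front; divide by 6. So div: x = 25/6 or -3.

Answer: x ∈ {-3, 25/6}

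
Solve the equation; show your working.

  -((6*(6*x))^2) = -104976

Step 1. [-((6*(6*x))^2) = -104976] flip signs both sides, so neg: (6*(6*x))^2 = 104976.
Step 2. [(6*(6*x))^2 = 104976] 104976 ≥ 0, LHS is (·)² — take ±√, so sqrt: 6*(6*x) = 324 or -324.
Step 3. [6*(6*x) = 324 or -324] leading coefficient 6: divide by 6 ⇒ div: 6*x = 54 or -54.
Step 4. [6*x = 54 or -54] 6 out front; divide by 6 ⇒ div: x = 9 or -9.

Answer: x ∈ {-9, 9}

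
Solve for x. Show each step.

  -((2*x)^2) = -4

Step 1. [-((2*x)^2) = -4] leading − — multiply by −1, so neg: (2*x)^2 = 4.
Step 2. [(2*x)^2 = 4] 4 ≥ 0, LHS is (·)² — take ±√ ⇒ sqrt: 2*x = 2 or -2.
Step 3. [2*x = 2 or -2] 2 out front; divide by 2. So div: x = 1 or -1.

Answer: x ∈ {-1, 1}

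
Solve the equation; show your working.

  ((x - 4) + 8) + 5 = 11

Step 1. [((x - 4) + 8) + 5 = 11] peel the +5: subtract 5 from each side. So sub: (x - 4) + 8 = 6.
Step 2. [(x - 4) + 8 = 6] subtract 8: x sits inside (… + 8). So sub: x - 4 = -2.
Step 3. [x - 4 = -2] peel the -4: add 4 from each side ⇒ sub: x = 2.

Answer: x ∈ {2}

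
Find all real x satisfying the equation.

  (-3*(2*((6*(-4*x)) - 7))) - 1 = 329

Step 1. [(-3*(2*((6*(-4*x)) - 7))) - 1 = 329] add 1: x sits inside (… - 1), so sub: -3*(2*((6*(-4*x)) - 7)) = 330.
Step 2. [-3*(2*((6*(-4*x)) - 7)) = 330] -3 out front; divide by -3, so div: 2*((6*(-4*x)) - 7) = -110.
Step 3. [2*((6*(-4*x)) - 7) = -110] 2 out front; divide by 2. So div: (6*(-4*x)) - 7 = -55.
Step 4. [(6*(-4*x)) - 7 = -55] -7 is outermost — add 7 both sides, so sub: 6*(-4*x) = -48.
Step 5. [6*(-4*x) = -48] divide by the outer 6. So div: -4*x = -8.
Step 6. [-4*x = -8] leading coefficient -4: divide by -4 ⇒ div: x = 2.

Answer: x ∈ {2}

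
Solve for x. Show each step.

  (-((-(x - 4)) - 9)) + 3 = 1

Step 1. [(-((-(x - 4)) - 9)) + 3 = 1] subtract 3: x sits inside (… + 3) ⇒ sub: -((-(x - 4)) - 9) = -2.
Step 2. [-((-(x - 4)) - 9) = -2] flip signs both sides, so neg: (-(x - 4)) - 9 = 2.
Step 3. [(-(x - 4)) - 9 = 2] peel the -9: add 9 from each side. So sub: -(x - 4) = 11.
Step 4. [-(x - 4) = 11] flip signs both sides ⇒ neg: x - 4 = -11.
Step 5. [x - 4 = -11] add 4: x sits inside (… - 4). So sub: x = -7.

Answer: x ∈ {-7}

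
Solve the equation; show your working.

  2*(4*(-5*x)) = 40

Step 1. [2*(4*(-5*x)) = 40] 2 out front; divide by 2, so div: 4*(-5*x) = 20.
Step 2. [4*(-5*x) = 20] LHS = 4·(…); ÷4 both sides ⇒ div: -5*x = 5.
Step 3. [-5*x = 5] -5·(inner) — divide through by -5, so div: x = -1.

Answer: x ∈ {-1}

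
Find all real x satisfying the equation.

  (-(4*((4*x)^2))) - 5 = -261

Step 1. [(-(4*((4*x)^2))) - 5 = -261] peel the -5: add 5 from each side. So sub: -(4*((4*x)^2)) = -256.
Step 2. [-(4*((4*x)^2)) = -256] flip signs both sides ⇒ neg: 4*((4*x)^2) = 256.
Step 3. [4*((4*x)^2) = 256] 4 out front; divide by 4 ⇒ div: (4*x)^2 = 64.
Step 4. [(4*x)^2 = 64] 64 ≥ 0, LHS is (·)² — take ±√, so sqrt: 4*x = 8 or -8.
Step 5. [4*x = 8 or -8] LHS = 4·(…); ÷4 both sides ⇒ div: x = 2 or -2.

Answer: x ∈ {-2, 2}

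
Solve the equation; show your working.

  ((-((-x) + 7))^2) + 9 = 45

Step 1. [((-((-x) + 7))^2) + 9 = 45] subtract 9: x sits inside (… + 9) ⇒ sub: (-((-x) + 7))^2 = 36.
Step 2. [(-((-x) + 7))^2 = 36] √ both sides: 36 ≥ 0 gives two branches ⇒ sqrt: -((-x) + 7) = 6 or -6.
Step 3. [-((-x) + 7) = 6 or -6] flip signs both sides. So neg: (-x) + 7 = -6 or 6.
Step 4. [(-x) + 7 = -6 or 6] +7 is outermost — subtract 7 both sides ⇒ sub: -x = -13 or -1.
Step 5. [-x = -13 or -1] leading − — multiply by −1, so neg: x = 13 or 1.

Answer: x ∈ {1, 13}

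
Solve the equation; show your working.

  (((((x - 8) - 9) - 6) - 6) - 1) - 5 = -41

Step 1. [(((((x - 8) - 9) - 6) - 6) - 1) - 5 = -41] the outer -5 inverts by adding 5. So sub: ((((x - 8) - 9) - 6) - 6) - 1 = -36.
Step 2. [((((x - 8) - 9) - 6) - 6) - 1 = -36] peel the -1: add 1 from each side, so sub: (((x - 8) - 9) - 6) - 6 = -35.
Step 3. [(((x - 8) - 9) - 6) - 6 = -35] peel the -6: add 6 from each side. So sub: ((x - 8) - 9) - 6 = -29.
Step 4. [((x - 8) - 9) - 6 = -29] -6 is outermost — add 6 both sides ⇒ sub: (x - 8) - 9 = -23.
Step 5. [(x - 8) - 9 = -23] add 9: x sits inside (… - 9) ⇒ sub: x - 8 = -14.
Step 6. [x - 8 = -14] peel the -8: add 8 from each side, so sub: x = -6.

Answer: x ∈ {-6}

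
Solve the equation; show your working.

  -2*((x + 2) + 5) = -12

Step 1. [-2*((x + 2) + 5) = -12] -2 out front; divide by -2, so div: (x + 2) + 5 = 6.
Step 2. [(x + 2) + 5 = 6] peel the +5: subtract 5 from each side, so sub: x + 2 = 1.
Step 3. [x + 2 = 1] +2 is outermost — subtract 2 both sides ⇒ sub: x = -1.

Answer: x ∈ {-1}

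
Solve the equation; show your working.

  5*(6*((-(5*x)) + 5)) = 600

Step 1. [5*(6*((-(5*x)) + 5)) = 600] 5·(inner) — divide through by 5. So div: 6*((-(5*x)) + 5) = 120.
Step 2. [6*((-(5*x)) + 5) = 120] 6 out front; divide by 6. So div: (-(5*x)) + 5 = 20.
Step 3. [(-(5*x)) + 5 = 20] 5 comes off first (subtract 5) ⇒ sub: -(5*x) = 15.
Step 4. [-(5*x) = 15] leading − — multiply by −1 ⇒ neg: 5*x = -15.
Step 5. [5*x = -15] 5·(inner) — divide through by 5. So div: x = -3.

Answer: x ∈ {-3}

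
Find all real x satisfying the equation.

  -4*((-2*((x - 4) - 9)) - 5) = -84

Step 1. [-4*((-2*((x - 4) - 9)) - 5) = -84] -4·(inner) — divide through by -4, so div: (-2*((x - 4) - 9)) - 5 = 21.
Step 2. [(-2*((x - 4) - 9)) - 5 = 21] add 5: x sits inside (… - 5), so sub: -2*((x - 4) - 9) = 26.
Step 3. [-2*((x - 4) - 9) = 26] LHS = -2·(…); ÷-2 both sides. So div: (x - 4) - 9 = -13.
Step 4. [(x - 4) - 9 = -13] 9 comes off first (add 9). So sub: x - 4 = -4.
Step 5. [x - 4 = -4] -4 is outermost — add 4 both sides ⇒ sub: x = 0.

Answer: x ∈ {0}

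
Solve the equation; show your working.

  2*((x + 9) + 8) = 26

Step 1. [2*((x + 9) + 8) = 26] divide by the outer 2, so div: (x + 9) + 8 = 13.
Step 2. [(x + 9) + 8 = 13] 8 comes off first (subtract 8), so sub: x + 9 = 5.
Step 3. [x + 9 = 5] +9 is outermost — subtract 9 both sides ⇒ sub: x = -4.

Answer: x ∈ {-4}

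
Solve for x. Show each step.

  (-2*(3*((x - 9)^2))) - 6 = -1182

Step 1. [(-2*(3*((x - 9)^2))) - 6 = -1182] -2 divides every term; factor it out. So factor: (3*((x - 9)^2)) + 3 = 591.
Step 2. [(3*((x - 9)^2)) + 3 = 591] common factor 3 (LHS and 591) — divide through, so factor: ((x - 9)^2) + 1 = 197.
Step 3. [((x - 9)^2) + 1 = 197] subtract 1: x sits inside (… + 1), so sub: (x - 9)^2 = 196.
Step 4. [(x - 9)^2 = 196] LHS squared, RHS 196 ≥ 0: apply √ (±). So sqrt: x - 9 = 14 or -14.
Step 5. [x - 9 = 14 or -14] -9 is outermost — add 9 both sides. So sub: x = 23 or -5.

Answer: x ∈ {-5, 23}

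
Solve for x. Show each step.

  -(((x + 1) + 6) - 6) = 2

Step 1. [-(((x + 1) + 6) - 6) = 2] flip signs both sides. So neg: ((x + 1) + 6) - 6 = -2.
Step 2. [((x + 1) + 6) - 6 = -2] the outer -6 inverts by adding 6, so sub: (x + 1) + 6 = 4.
Step 3. [(x + 1) + 6 = 4] the outer +6 inverts by subtracting 6. So sub: x + 1 = -2.
Step 4. [x + 1 = -2] +1 is outermost — subtract 1 both sides ⇒ sub: x = -3.

Answer: x ∈ {-3}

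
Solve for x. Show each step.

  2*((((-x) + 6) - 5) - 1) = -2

Step 1. [2*((((-x) + 6) - 5) - 1) = -2] 2·(inner) — divide through by 2, so div: (((-x) + 6) - 5) - 1 = -1.
Step 2. [(((-x) + 6) - 5) - 1 = -1] peel the -1: add 1 from each side ⇒ sub: ((-x) + 6) - 5 = 0.
Step 3. [((-x) + 6) - 5 = 0] 5 comes off first (add 5), so sub: (-x) + 6 = 5.
Step 4. [(-x) + 6 = 5] peel the +6: subtract 6 from each side. So sub: -x = -1.
Step 5. [-x = -1] flip signs both sides ⇒ neg: x = 1.

Answer: x ∈ {1}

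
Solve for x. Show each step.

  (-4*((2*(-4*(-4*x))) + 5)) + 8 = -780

Step 1. [(-4*((2*(-4*(-4*x))) + 5)) + 8 = -780] subtract 8: x sits inside (… + 8). So sub: -4*((2*(-4*(-4*x))) + 5) = -788.
Step 2. [-4*((2*(-4*(-4*x))) + 5) = -788] LHS = -4·(…); ÷-4 both sides. So div: (2*(-4*(-4*x))) + 5 = 197.
Step 3. [(2*(-4*(-4*x))) + 5 = 197] the outer +5 inverts by subtracting 5. So sub: 2*(-4*(-4*x)) = 192.
Step 4. [2*(-4*(-4*x)) = 192] leading coefficient 2: divide by 2 ⇒ div: -4*(-4*x) = 96.
Step 5. [-4*(-4*x) = 96] divide by the outer -4 ⇒ div: -4*x = -24.
Step 6. [-4*x = -24] LHS = -4·(…); ÷-4 both sides. So div: x = 6.

Answer: x ∈ {6}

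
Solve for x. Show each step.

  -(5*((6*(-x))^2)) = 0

Step 1. [-(5*((6*(-x))^2)) = 0] flip signs both sides. So neg: 5*((6*(-x))^2) = 0.
Step 2. [5*((6*(-x))^2) = 0] LHS = 5·(…); ÷5 both sides, so div: (6*(-x))^2 = 0.
Step 3. [(6*(-x))^2 = 0] √ both sides: 0 ≥ 0 gives two branches ⇒ sqrt: 6*(-x) = 0.
Step 4. [6*(-x) = 0] 6 out front; divide by 6 ⇒ div: -x = 0.
Step 5. [-x = 0] leading − — multiply by −1. So neg: x = 0.

Answer: x ∈ {0}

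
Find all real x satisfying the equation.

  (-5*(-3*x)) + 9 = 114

Step 1. [(-5*(-3*x)) + 9 = 114] subtract 9: x sits inside (… + 9) ⇒ sub: -5*(-3*x) = 105.
Step 2. [-5*(-3*x) = 105] -5·(inner) — divide through by -5 ⇒ div: -3*x = -21.
Step 3. [-3*x = -21] LHS = -3·(…); ÷-3 both sides ⇒ div: x = 7.

Answer: x ∈ {7}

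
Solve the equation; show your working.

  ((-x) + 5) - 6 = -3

Step 1. [((-x) + 5) - 6 = -3] 6 comes off first (add 6), so sub: (-x) + 5 = 3.
Step 2. [(-x) + 5 = 3] subtract 5: x sits inside (… + 5), so sub: -x = -2.
Step 3. [-x = -2] flip signs both sides ⇒ neg: x = 2.

Answer: x ∈ {2}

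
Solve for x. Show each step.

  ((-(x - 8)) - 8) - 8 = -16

Step 1. [((-(x - 8)) - 8) - 8 = -16] -8 is outermost — add 8 both sides. So sub: (-(x - 8)) - 8 = -8.
Step 2. [(-(x - 8)) - 8 = -8] peel the -8: add 8 from each side. So sub: -(x - 8) = 0.
Step 3. [-(x - 8) = 0] LHS negated; negate both sides ⇒ neg: x - 8 = 0.
Step 4. [x - 8 = 0] 8 comes off first (add 8) ⇒ sub: x = 8.

Answer: x ∈ {8}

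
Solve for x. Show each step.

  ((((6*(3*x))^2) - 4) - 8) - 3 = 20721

Step 1. [((((6*(3*x))^2) - 4) - 8) - 3 = 20721] 3 comes off first (add 3) ⇒ sub: (((6*(3*x))^2) - 4) - 8 = 20724.
Step 2. [(((6*(3*x))^2) - 4) - 8 = 20724] 8 comes off first (add 8) ⇒ sub: ((6*(3*x))^2) - 4 = 20732.
Step 3. [((6*(3*x))^2) - 4 = 20732] the outer -4 inverts by adding 4, so sub: (6*(3*x))^2 = 20736.
Step 4. [(6*(3*x))^2 = 20736] √ both sides: 20736 ≥ 0 gives two branches, so sqrt: 6*(3*x) = 144 or -144.
Step 5. [6*(3*x) = 144 or -144] LHS = 6·(…); ÷6 both sides. So div: 3*x = 24 or -24.
Step 6. [3*x = 24 or -24] divide by the outer 3. So div: x = 8 or -8.

Answer: x ∈ {-8, 8}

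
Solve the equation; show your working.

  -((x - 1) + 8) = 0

Step 1. [-((x - 1) + 8) = 0] flip signs both sides. So neg: (x - 1) + 8 = 0.
Step 2. [(x - 1) + 8 = 0] peel the +8: subtract 8 from each side, so sub: x - 1 = -8.
Step 3. [x - 1 = -8] the outer -1 inverts by adding 1, so sub: x = -7.

Answer: x ∈ {-7}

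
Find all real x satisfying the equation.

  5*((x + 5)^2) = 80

Step 1. [5*((x + 5)^2) = 80] 5·(inner) — divide through by 5 ⇒ div: (x + 5)^2 = 16.
Step 2. [(x + 5)^2 = 16] LHS squared, RHS 16 ≥ 0: apply √ (±), so sqrt: x + 5 = 4 or -4.
Step 3. [x + 5 = 4 or -4] 5 comes off first (subtract 5) ⇒ sub: x = -1 or -9.

Answer: x ∈ {-9, -1}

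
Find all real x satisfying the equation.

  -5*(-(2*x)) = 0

Step 1. [-5*(-(2*x)) = 0] LHS = -5·(…); ÷-5 both sides. So div: -(2*x) = 0.
Step 2. [-(2*x) = 0] LHS negated; negate both sides. So neg: 2*x = 0.
Step 3. [2*x = 0] LHS = 2·(…); ÷2 both sides. So div: x = 0.

Answer: x ∈ {0}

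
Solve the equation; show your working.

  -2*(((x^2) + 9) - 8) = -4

Step 1. [-2*(((x^2) + 9) - 8) = -4] -2 out front; divide by -2 ⇒ div: ((x^2) + 9) - 8 = 2.
Step 2. [((x^2) + 9) - 8 = 2] add 8: x sits inside (… - 8) ⇒ sub: (x^2) + 9 = 10.
Step 3. [(x^2) + 9 = 10] the outer +9 inverts by subtracting 9, so sub: x^2 = 1.
Step 4. [x^2 = 1] √ both sides: 1 ≥ 0 gives two branches, so sqrt: x = 1 or -1.

Answer: x ∈ {-1, 1}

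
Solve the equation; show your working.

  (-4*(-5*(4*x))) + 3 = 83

Step 1. [(-4*(-5*(4*x))) + 3 = 83] 3 comes off first (subtract 3), so sub: -4*(-5*(4*x)) = 80.
Step 2. [-4*(-5*(4*x)) = 80] divide by the outer -4, so div: -5*(4*x) = -20.
Step 3. [-5*(4*x) = -20] LHS = -5·(…); ÷-5 both sides ⇒ div: 4*x = 4.
Step 4. [4*x = 4] divide by the outer 4 ⇒ div: x = 1.

Answer: x ∈ {1}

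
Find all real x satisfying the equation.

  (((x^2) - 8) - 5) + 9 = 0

Step 1. [(((x^2) - 8) - 5) + 9 = 0] subtract 9: x sits inside (… + 9), so sub: ((x^2) - 8) - 5 = -9.
Step 2. [((x^2) - 8) - 5 = -9] -5 is outermost — add 5 both sides. So sub: (x^2) - 8 = -4.
Step 3. [(x^2) - 8 = -4] add 8: x sits inside (… - 8), so sub: x^2 = 4.
Step 4. [x^2 = 4] √ both sides: 4 ≥ 0 gives two branches, so sqrt: x = 2 or -2.

Answer: x ∈ {-2, 2}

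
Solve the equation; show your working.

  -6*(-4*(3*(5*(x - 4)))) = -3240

Step 1. [-6*(-4*(3*(5*(x - 4)))) = -3240] leading coefficient -6: divide by -6 ⇒ div: -4*(3*(5*(x - 4))) = 540.
Step 2. [-4*(3*(5*(x - 4))) = 540] divide by the outer -4. So div: 3*(5*(x - 4)) = -135.
Step 3. [3*(5*(x - 4)) = -135] 3·(inner) — divide through by 3 ⇒ div: 5*(x - 4) = -45.
Step 4. [5*(x - 4) = -45] leading coefficient 5: divide by 5, so div: x - 4 = -9.
Step 5. [x - 4 = -9] the outer -4 inverts by adding 4. So sub: x = -5.

Answer: x ∈ {-5}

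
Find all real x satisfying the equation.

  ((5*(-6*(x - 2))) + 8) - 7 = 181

Step 1. [((5*(-6*(x - 2))) + 8) - 7 = 181] -7 is outermost — add 7 both sides, so sub: (5*(-6*(x - 2))) + 8 = 188.
Step 2. [(5*(-6*(x - 2))) + 8 = 188] subtract 8: x sits inside (… + 8) ⇒ sub: 5*(-6*(x - 2)) = 180.
Step 3. [5*(-6*(x - 2)) = 180] LHS = 5·(…); ÷5 both sides, so div: -6*(x - 2) = 36.
Step 4. [-6*(x - 2) = 36] -6·(inner) — divide through by -6, so div: x - 2 = -6.
Step 5. [x - 2 = -6] add 2: x sits inside (… - 2). So sub: x = -4.

Answer: x ∈ {-4}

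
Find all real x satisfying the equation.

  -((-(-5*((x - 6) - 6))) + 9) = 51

Step 1. [-((-(-5*((x - 6) - 6))) + 9) = 51] flip signs both sides ⇒ neg: (-(-5*((x - 6) - 6))) + 9 = -51.
Step 2. [(-(-5*((x - 6) - 6))) + 9 = -51] subtract 9: x sits inside (… + 9). So sub: -(-5*((x - 6) - 6)) = -60.
Step 3. [-(-5*((x - 6) - 6)) = -60] flip signs both sides ⇒ neg: -5*((x - 6) - 6) = 60.
Step 4. [-5*((x - 6) - 6) = 60] -5·(inner) — divide through by -5. So div: (x - 6) - 6 = -12.
Step 5. [(x - 6) - 6 = -12] peel the -6: add 6 from each side. So sub: x - 6 = -6.
Step 6. [x - 6 = -6] peel the -6: add 6 from each side ⇒ sub: x = 0.

Answer: x ∈ {0}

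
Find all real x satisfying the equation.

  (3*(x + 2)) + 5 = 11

Step 1. [(3*(x + 2)) + 5 = 11] subtract 5: x sits inside (… + 5). So sub: 3*(x + 2) = 6.
Step 2. [3*(x + 2) = 6] divide by the outer 3. So div: x + 2 = 2.
Step 3. [x + 2 = 2] +2 is outermost — subtract 2 both sides, so sub: x = 0.

Answer: x ∈ {0}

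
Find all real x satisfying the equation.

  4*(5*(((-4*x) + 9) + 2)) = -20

Step 1. [4*(5*(((-4*x) + 9) + 2)) = -20] LHS = 4·(…); ÷4 both sides ⇒ div: 5*(((-4*x) + 9) + 2) = -5.
Step 2. [5*(((-4*x) + 9) + 2) = -5] divide by the outer 5. So div: ((-4*x) + 9) + 2 = -1.
Step 3. [((-4*x) + 9) + 2 = -1] +2 is outermost — subtract 2 both sides. So sub: (-4*x) + 9 = -3.
Step 4. [(-4*x) + 9 = -3] +9 is outermost — subtract 9 both sides ⇒ sub: -4*x = -12.
Step 5. [-4*x = -12] leading coefficient -4: divide by -4 ⇒ div: x = 3.

Answer: x ∈ {3}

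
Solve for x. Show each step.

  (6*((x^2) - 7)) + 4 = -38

Step 1. [(6*((x^2) - 7)) + 4 = -38] 4 comes off first (subtract 4). So sub: 6*((x^2) - 7) = -42.
Step 2. [6*((x^2) - 7) = -42] LHS = 6·(…); ÷6 both sides, so div: (x^2) - 7 = -7.
Step 3. [(x^2) - 7 = -7] 7 comes off first (add 7), so sub: x^2 = 0.
Step 4. [x^2 = 0] LHS squared, RHS 0 ≥ 0: apply √ (±) ⇒ sqrt: x = 0.

Answer: x ∈ {0}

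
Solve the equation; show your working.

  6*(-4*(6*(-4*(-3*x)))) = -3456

Step 1. [6*(-4*(6*(-4*(-3*x)))) = -3456] LHS = 6·(…); ÷6 both sides. So div: -4*(6*(-4*(-3*x))) = -576.
Step 2. [-4*(6*(-4*(-3*x))) = -576] leading coefficient -4: divide by -4. So div: 6*(-4*(-3*x)) = 144.
Step 3. [6*(-4*(-3*x)) = 144] 6 out front; divide by 6. So div: -4*(-3*x) = 24.
Step 4. [-4*(-3*x) = 24] leading coefficient -4: divide by -4, so div: -3*x = -6.
Step 5. [-3*x = -6] -3·(inner) — divide through by -3, so div: x = 2.

Answer: x ∈ {2}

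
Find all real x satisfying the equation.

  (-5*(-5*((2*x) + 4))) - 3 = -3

Step 1. [(-5*(-5*((2*x) + 4))) - 3 = -3] -3 is outermost — add 3 both sides, so sub: -5*(-5*((2*x) + 4)) = 0.
Step 2. [-5*(-5*((2*x) + 4)) = 0] -5·(inner) — divide through by -5. So div: -5*((2*x) + 4) = 0.
Step 3. [-5*((2*x) + 4) = 0] LHS = -5·(…); ÷-5 both sides ⇒ div: (2*x) + 4 = 0.
Step 4. [(2*x) + 4 = 0] common factor 2 (LHS and 0) — divide through ⇒ factor: x + 2 = 0.
Step 5. [x + 2 = 0] 2 comes off first (subtract 2), so sub: x = -2.

Answer: x ∈ {-2}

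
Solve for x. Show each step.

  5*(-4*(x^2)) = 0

Step 1. [5*(-4*(x^2)) = 0] 5 out front; divide by 5 ⇒ div: -4*(x^2) = 0.
Step 2. [-4*(x^2) = 0] divide by the outer -4, so div: x^2 = 0.
Step 3. [x^2 = 0] LHS squared, RHS 0 ≥ 0: apply √ (±). So sqrt: x = 0.

Answer: x ∈ {0}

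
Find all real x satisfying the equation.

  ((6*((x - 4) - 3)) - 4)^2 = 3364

Step 1. [((6*((x - 4) - 3)) - 4)^2 = 3364] √ both sides: 3364 ≥ 0 gives two branches, so sqrt: (6*((x - 4) - 3)) - 4 = 58 or -58.
Step 2. [(6*((x - 4) - 3)) - 4 = 58 or -58] peel the -4: add 4 from each side ⇒ sub: 6*((x - 4) - 3) = 62 or -54.
Step 3. [6*((x - 4) - 3) = 62 or -54] 6·(inner) — divide through by 6, so div: (x - 4) - 3 = 31/3 or -9.
Step 4. [(x - 4) - 3 = 31/3 or -9] -3 is outermost — add 3 both sides ⇒ sub: x - 4 = 40/3 or -6.
Step 5. [x - 4 = 40/3 or -6] peel the -4: add 4 from each side ⇒ sub: x = 52/3 or -2.

Answer: x ∈ {-2, 52/3}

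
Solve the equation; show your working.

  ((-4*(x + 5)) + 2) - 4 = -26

Step 1. [((-4*(x + 5)) + 2) - 4 = -26] the outer -4 inverts by adding 4, so sub: (-4*(x + 5)) + 2 = -22.
Step 2. [(-4*(x + 5)) + 2 = -22] subtract 2: x sits inside (… + 2) ⇒ sub: -4*(x + 5) = -24.
Step 3. [-4*(x + 5) = -24] -4 out front; divide by -4. So div: x + 5 = 6.
Step 4. [x + 5 = 6] the outer +5 inverts by subtracting 5. So sub: x = 1.

Answer: x ∈ {1}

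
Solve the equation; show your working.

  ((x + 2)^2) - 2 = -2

Step 1. [((x + 2)^2) - 2 = -2] the outer -2 inverts by adding 2. So sub: (x + 2)^2 = 0.
Step 2. [(x + 2)^2 = 0] √ both sides: 0 ≥ 0 gives two branches. So sqrt: x + 2 = 0.
Step 3. [x + 2 = 0] 2 comes off first (subtract 2), so sub: x = -2.

Answer: x ∈ {-2}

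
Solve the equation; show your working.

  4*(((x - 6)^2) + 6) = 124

Step 1. [4*(((x - 6)^2) + 6) = 124] 4 out front; divide by 4, so div: ((x - 6)^2) + 6 = 31.
Step 2. [((x - 6)^2) + 6 = 31] +6 is outermost — subtract 6 both sides ⇒ sub: (x - 6)^2 = 25.
Step 3. [(x - 6)^2 = 25] 25 ≥ 0, LHS is (·)² — take ±√, so sqrt: x - 6 = 5 or -5.
Step 4. [x - 6 = 5 or -5] 6 comes off first (add 6), so sub: x = 11 or 1.

Answer: x ∈ {1, 11}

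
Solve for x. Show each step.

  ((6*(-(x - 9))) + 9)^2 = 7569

Step 1. [((6*(-(x - 9))) + 9)^2 = 7569] 7569 ≥ 0, LHS is (·)² — take ±√, so sqrt: (6*(-(x - 9))) + 9 = 87 or -87.
Step 2. [(6*(-(x - 9))) + 9 = 87 or -87] subtract 9: x sits inside (… + 9). So sub: 6*(-(x - 9)) = 78 or -96.
Step 3. [6*(-(x - 9)) = 78 or -96] LHS = 6·(…); ÷6 both sides. So div: -(x - 9) = 13 or -16.
Step 4. [-(x - 9) = 13 or -16] leading − — multiply by −1, so neg: x - 9 = -13 or 16.
Step 5. [x - 9 = -13 or 16] add 9: x sits inside (… - 9). So sub: x = -4 or 25.

Answer: x ∈ {-4, 25}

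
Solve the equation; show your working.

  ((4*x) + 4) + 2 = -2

Step 1. [((4*x) + 4) + 2 = -2] peel the +2: subtract 2 from each side ⇒ sub: (4*x) + 4 = -4.
Step 2. [(4*x) + 4 = -4] 4 | LHS and 4 | -4: pull 4 out ⇒ factor: x + 1 = -1.
Step 3. [x + 1 = -1] +1 is outermost — subtract 1 both sides, so sub: x = -2.

Answer: x ∈ {-2}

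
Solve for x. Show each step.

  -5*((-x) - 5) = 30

Step 1. [-5*((-x) - 5) = 30] -5 out front; divide by -5 ⇒ div: (-x) - 5 = -6.
Step 2. [(-x) - 5 = -6] -5 is outermost — add 5 both sides, so sub: -x = -1.
Step 3. [-x = -1] flip signs both sides ⇒ neg: x = 1.

Answer: x ∈ {1}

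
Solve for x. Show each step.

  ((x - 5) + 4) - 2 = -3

Step 1. [((x - 5) + 4) - 2 = -3] the outer -2 inverts by adding 2 ⇒ sub: (x - 5) + 4 = -1.
Step 2. [(x - 5) + 4 = -1] +4 is outermost — subtract 4 both sides ⇒ sub: x - 5 = -5.
Step 3. [x - 5 = -5] 5 comes off first (add 5). So sub: x = 0.

Answer: x ∈ {0}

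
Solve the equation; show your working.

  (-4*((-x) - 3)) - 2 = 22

Step 1. [(-4*((-x) - 3)) - 2 = 22] the outer -2 inverts by adding 2, so sub: -4*((-x) - 3) = 24.
Step 2. [-4*((-x) - 3) = 24] divide by the outer -4 ⇒ div: (-x) - 3 = -6.
Step 3. [(-x) - 3 = -6] add 3: x sits inside (… - 3) ⇒ sub: -x = -3.
Step 4. [-x = -3] leading − — multiply by −1, so neg: x = 3.

Answer: x ∈ {3}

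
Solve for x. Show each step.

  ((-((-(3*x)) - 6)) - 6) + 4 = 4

Step 1. [((-((-(3*x)) - 6)) - 6) + 4 = 4] 4 comes off first (subtract 4). So sub: (-((-(3*x)) - 6)) - 6 = 0.
Step 2. [(-((-(3*x)) - 6)) - 6 = 0] add 6: x sits inside (… - 6) ⇒ sub: -((-(3*x)) - 6) = 6.
Step 3. [-((-(3*x)) - 6) = 6] flip signs both sides ⇒ neg: (-(3*x)) - 6 = -6.
Step 4. [(-(3*x)) - 6 = -6] peel the -6: add 6 from each side ⇒ sub: -(3*x) = 0.
Step 5. [-(3*x) = 0] flip signs both sides. So neg: 3*x = 0.
Step 6. [3*x = 0] 3 out front; divide by 3 ⇒ div: x = 0.

Answer: x ∈ {0}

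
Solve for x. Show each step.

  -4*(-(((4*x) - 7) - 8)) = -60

Step 1. [-4*(-(((4*x) - 7) - 8)) = -60] -4 out front; divide by -4 ⇒ div: -(((4*x) - 7) - 8) = 15.
Step 2. [-(((4*x) - 7) - 8) = 15] LHS negated; negate both sides, so neg: ((4*x) - 7) - 8 = -15.
Step 3. [((4*x) - 7) - 8 = -15] 8 comes off first (add 8). So sub: (4*x) - 7 = -7.
Step 4. [(4*x) - 7 = -7] the outer -7 inverts by adding 7 ⇒ sub: 4*x = 0.
Step 5. [4*x = 0] 4 out front; divide by 4, so div: x = 0.

Answer: x ∈ {0}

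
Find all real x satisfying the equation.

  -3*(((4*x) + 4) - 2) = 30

Step 1. [-3*(((4*x) + 4) - 2) = 30] divide by the outer -3. So div: ((4*x) + 4) - 2 = -10.
Step 2. [((4*x) + 4) - 2 = -10] 2 comes off first (add 2). So sub: (4*x) + 4 = -8.
Step 3. [(4*x) + 4 = -8] the outer +4 inverts by subtracting 4, so sub: 4*x = -12.
Step 4. [4*x = -12] leading coefficient 4: divide by 4 ⇒ div: x = -3.

Answer: x ∈ {-3}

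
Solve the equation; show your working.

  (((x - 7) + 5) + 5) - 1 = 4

Step 1. [(((x - 7) + 5) + 5) - 1 = 4] peel the -1: add 1 from each side ⇒ sub: ((x - 7) + 5) + 5 = 5.
Step 2. [((x - 7) + 5) + 5 = 5] +5 is outermost — subtract 5 both sides ⇒ sub: (x - 7) + 5 = 0.
Step 3. [(x - 7) + 5 = 0] subtract 5: x sits inside (… + 5) ⇒ sub: x - 7 = -5.
Step 4. [x - 7 = -5] add 7: x sits inside (… - 7) ⇒ sub: x = 2.

Answer: x ∈ {2}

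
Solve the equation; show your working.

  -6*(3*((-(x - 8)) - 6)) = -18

Step 1. [-6*(3*((-(x - 8)) - 6)) = -18] LHS = -6·(…); ÷-6 both sides. So div: 3*((-(x - 8)) - 6) = 3.
Step 2. [3*((-(x - 8)) - 6) = 3] divide by the outer 3. So div: (-(x - 8)) - 6 = 1.
Step 3. [(-(x - 8)) - 6 = 1] -6 is outermost — add 6 both sides, so sub: -(x - 8) = 7.
Step 4. [-(x - 8) = 7] flip signs both sides ⇒ neg: x - 8 = -7.
Step 5. [x - 8 = -7] peel the -8: add 8 from each side ⇒ sub: x = 1.

Answer: x ∈ {1}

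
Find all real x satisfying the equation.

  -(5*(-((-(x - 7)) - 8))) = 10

Step 1. [-(5*(-((-(x - 7)) - 8))) = 10] leading − — multiply by −1. So neg: 5*(-((-(x - 7)) - 8)) = -10.
Step 2. [5*(-((-(x - 7)) - 8)) = -10] 5·(inner) — divide through by 5, so div: -((-(x - 7)) - 8) = -2.
Step 3. [-((-(x - 7)) - 8) = -2] LHS negated; negate both sides. So neg: (-(x - 7)) - 8 = 2.
Step 4. [(-(x - 7)) - 8 = 2] -8 is outermost — add 8 both sides ⇒ sub: -(x - 7) = 10.
Step 5. [-(x - 7) = 10] leading − — multiply by −1 ⇒ neg: x - 7 = -10.
Step 6. [x - 7 = -10] peel the -7: add 7 from each side, so sub: x = -3.

Answer: x ∈ {-3}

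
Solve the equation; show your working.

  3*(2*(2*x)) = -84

Step 1. [3*(2*(2*x)) = -84] leading coefficient 3: divide by 3 ⇒ div: 2*(2*x) = -28.
Step 2. [2*(2*x) = -28] leading coefficient 2: divide by 2 ⇒ div: 2*x = -14.
Step 3. [2*x = -14] leading coefficient 2: divide by 2. So div: x = -7.

Answer: x ∈ {-7}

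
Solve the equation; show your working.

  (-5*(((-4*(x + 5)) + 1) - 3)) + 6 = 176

Step 1. [(-5*(((-4*(x + 5)) + 1) - 3)) + 6 = 176] the outer +6 inverts by subtracting 6 ⇒ sub: -5*(((-4*(x + 5)) + 1) - 3) = 170.
Step 2. [-5*(((-4*(x + 5)) + 1) - 3) = 170] divide by the outer -5. So div: ((-4*(x + 5)) + 1) - 3 = -34.
Step 3. [((-4*(x + 5)) + 1) - 3 = -34] peel the -3: add 3 from each side, so sub: (-4*(x + 5)) + 1 = -31.
Step 4. [(-4*(x + 5)) + 1 = -31] peel the +1: subtract 1 from each side, so sub: -4*(x + 5) = -32.
Step 5. [-4*(x + 5) = -32] leading coefficient -4: divide by -4. So div: x + 5 = 8.
Step 6. [x + 5 = 8] 5 comes off first (subtract 5). So sub: x = 3.

Answer: x ∈ {3}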